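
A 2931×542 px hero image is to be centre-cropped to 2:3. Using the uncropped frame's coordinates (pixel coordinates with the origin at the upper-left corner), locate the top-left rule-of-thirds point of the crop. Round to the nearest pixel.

(1405, 181)

2931/542 > 2/3, so the 2:3 crop keeps the full height 542 and trims width to 542 × 2/3 = 361.33 px.
Left offset = (2931 − 361.33)/2 = 1284.83 px; top offset = 0.
Top-left is one-third across and one-third down within the crop:
x = 1284.83 + 1 × 361.33/3 ≈ 1405; y = 0.00 + 1 × 542.00/3 ≈ 181.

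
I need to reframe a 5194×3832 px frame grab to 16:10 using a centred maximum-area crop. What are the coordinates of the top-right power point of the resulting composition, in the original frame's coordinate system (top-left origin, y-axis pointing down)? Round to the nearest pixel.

(3463, 1375)

5194/3832 < 16/10, so the 16:10 crop keeps the full width 5194 and trims height to 5194 × 10/16 = 3246.25 px.
Top offset = (3832 − 3246.25)/2 = 292.88 px; left offset = 0.
Top-right is two-thirds across and one-third down within the crop:
x = 0.00 + 2 × 5194.00/3 ≈ 3463; y = 292.88 + 1 × 3246.25/3 ≈ 1375.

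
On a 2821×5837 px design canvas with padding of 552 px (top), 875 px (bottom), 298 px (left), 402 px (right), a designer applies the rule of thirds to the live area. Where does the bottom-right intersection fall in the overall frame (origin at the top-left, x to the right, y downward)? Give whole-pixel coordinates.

Content width = 2821 − 298 − 402 = 2121 px; content height = 5837 − 552 − 875 = 4410 px.
Bottom-right is two-thirds across and two-thirds down within the live area.
x = 298 + 2 × 2121/3 = 298 + 1414.00 ≈ 1712
y = 552 + 2 × 4410/3 = 552 + 2940.00 ≈ 3492

x = 1712 px, y = 3492 px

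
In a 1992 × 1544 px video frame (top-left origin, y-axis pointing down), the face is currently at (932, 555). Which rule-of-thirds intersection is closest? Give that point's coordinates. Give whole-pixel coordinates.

(664, 515)

Third lines: x ∈ {664, 1328}, y ∈ {515, 1029}.
932 is closer to x = 664; 555 is closer to y = 515.
So the nearest intersection is the upper-left power point.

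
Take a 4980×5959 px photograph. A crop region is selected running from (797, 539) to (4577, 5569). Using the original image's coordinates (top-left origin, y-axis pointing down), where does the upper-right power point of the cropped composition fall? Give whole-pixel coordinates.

Crop width = 4577 − 797 = 3780 px; one third is 1260.00 px.
Crop height = 5569 − 539 = 5030 px; one third is 1676.67 px.
The upper-right point is two-thirds across and one-third down within the crop:
x = 797 + 2 × 1260.00 ≈ 3317; y = 539 + 1 × 1676.67 ≈ 2216.

(3317, 2216)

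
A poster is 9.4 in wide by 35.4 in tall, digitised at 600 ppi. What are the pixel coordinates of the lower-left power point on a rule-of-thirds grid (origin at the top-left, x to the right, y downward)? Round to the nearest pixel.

In pixels the canvas is 9.4 × 600 = 5640 wide and 35.4 × 600 = 21240 tall.
The lower-left point is one-third across and two-thirds down:
x = 1 × 5640/3 ≈ 1880; y = 2 × 21240/3 ≈ 14160.

(1880, 14160)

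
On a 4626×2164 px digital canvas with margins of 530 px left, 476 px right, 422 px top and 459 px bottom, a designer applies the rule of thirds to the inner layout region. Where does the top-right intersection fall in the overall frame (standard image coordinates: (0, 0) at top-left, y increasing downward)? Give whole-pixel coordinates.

Content width = 4626 − 530 − 476 = 3620 px; content height = 2164 − 422 − 459 = 1283 px.
Top-right is two-thirds across and one-third down within the inner layout region.
x = 530 + 2 × 3620/3 = 530 + 2413.33 ≈ 2943
y = 422 + 1 × 1283/3 = 422 + 427.67 ≈ 850

(2943, 850)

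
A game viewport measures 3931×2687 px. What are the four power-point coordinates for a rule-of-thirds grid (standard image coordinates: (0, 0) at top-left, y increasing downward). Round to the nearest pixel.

One third of 3931 is 1310.33; one third of 2687 is 895.67.
Vertical third lines at x = 1310 and x = 2621; horizontal third lines at y = 896 and y = 1791.

(1310, 896), (2621, 896), (1310, 1791), (2621, 1791)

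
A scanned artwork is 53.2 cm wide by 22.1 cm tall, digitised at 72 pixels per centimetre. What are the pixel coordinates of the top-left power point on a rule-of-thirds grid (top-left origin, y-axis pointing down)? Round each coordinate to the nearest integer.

(1277, 530)

In pixels the canvas is 53.2 × 72 = 3830.4 wide and 22.1 × 72 = 1591.2 tall.
The top-left point is one-third across and one-third down:
x = 1 × 3830.4/3 ≈ 1277; y = 1 × 1591.2/3 ≈ 530.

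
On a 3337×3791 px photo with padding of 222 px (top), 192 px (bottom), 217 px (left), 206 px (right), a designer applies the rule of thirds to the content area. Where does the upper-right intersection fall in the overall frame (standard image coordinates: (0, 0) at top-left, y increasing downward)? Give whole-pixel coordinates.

Content width = 3337 − 217 − 206 = 2914 px; content height = 3791 − 222 − 192 = 3377 px.
Upper-right is two-thirds across and one-third down within the content area.
x = 217 + 2 × 2914/3 = 217 + 1942.67 ≈ 2160
y = 222 + 1 × 3377/3 = 222 + 1125.67 ≈ 1348

(2160, 1348)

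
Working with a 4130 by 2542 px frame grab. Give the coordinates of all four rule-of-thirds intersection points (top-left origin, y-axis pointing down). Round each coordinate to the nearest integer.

(1377, 847), (2753, 847), (1377, 1695), (2753, 1695)

One third of 4130 is 1376.67; one third of 2542 is 847.33.
Vertical third lines at x = 1377 and x = 2753; horizontal third lines at y = 847 and y = 1695.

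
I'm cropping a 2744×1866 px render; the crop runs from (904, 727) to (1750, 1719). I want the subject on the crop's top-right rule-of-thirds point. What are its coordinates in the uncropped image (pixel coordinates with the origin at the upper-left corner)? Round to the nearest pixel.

x = 1468 px, y = 1058 px

Crop width = 1750 − 904 = 846 px; one third is 282.00 px.
Crop height = 1719 − 727 = 992 px; one third is 330.67 px.
The top-right point is two-thirds across and one-third down within the crop:
x = 904 + 2 × 282.00 ≈ 1468; y = 727 + 1 × 330.67 ≈ 1058.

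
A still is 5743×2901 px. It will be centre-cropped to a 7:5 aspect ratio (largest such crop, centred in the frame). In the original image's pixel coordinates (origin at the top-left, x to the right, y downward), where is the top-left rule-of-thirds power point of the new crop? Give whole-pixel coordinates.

x = 2195 px, y = 967 px

5743/2901 > 7/5, so the 7:5 crop keeps the full height 2901 and trims width to 2901 × 7/5 = 4061.40 px.
Left offset = (5743 − 4061.40)/2 = 840.80 px; top offset = 0.
Top-left is one-third across and one-third down within the crop:
x = 840.80 + 1 × 4061.40/3 ≈ 2195; y = 0.00 + 1 × 2901.00/3 ≈ 967.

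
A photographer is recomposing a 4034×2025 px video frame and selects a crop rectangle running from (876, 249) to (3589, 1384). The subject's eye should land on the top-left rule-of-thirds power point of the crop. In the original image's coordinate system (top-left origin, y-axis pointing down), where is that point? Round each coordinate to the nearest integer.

x = 1780 px, y = 627 px

Crop width = 3589 − 876 = 2713 px; one third is 904.33 px.
Crop height = 1384 − 249 = 1135 px; one third is 378.33 px.
The top-left point is one-third across and one-third down within the crop:
x = 876 + 1 × 904.33 ≈ 1780; y = 249 + 1 × 378.33 ≈ 627.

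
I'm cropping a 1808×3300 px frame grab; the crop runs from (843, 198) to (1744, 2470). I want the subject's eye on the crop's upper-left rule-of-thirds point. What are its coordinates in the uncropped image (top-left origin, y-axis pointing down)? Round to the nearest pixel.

x = 1143 px, y = 955 px

Crop width = 1744 − 843 = 901 px; one third is 300.33 px.
Crop height = 2470 − 198 = 2272 px; one third is 757.33 px.
The upper-left point is one-third across and one-third down within the crop:
x = 843 + 1 × 300.33 ≈ 1143; y = 198 + 1 × 757.33 ≈ 955.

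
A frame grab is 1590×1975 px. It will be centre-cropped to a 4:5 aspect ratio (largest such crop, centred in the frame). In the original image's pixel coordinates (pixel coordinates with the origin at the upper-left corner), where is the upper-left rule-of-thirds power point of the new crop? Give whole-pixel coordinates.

(532, 658)

1590/1975 > 4/5, so the 4:5 crop keeps the full height 1975 and trims width to 1975 × 4/5 = 1580.00 px.
Left offset = (1590 − 1580.00)/2 = 5.00 px; top offset = 0.
Upper-left is one-third across and one-third down within the crop:
x = 5.00 + 1 × 1580.00/3 ≈ 532; y = 0.00 + 1 × 1975.00/3 ≈ 658.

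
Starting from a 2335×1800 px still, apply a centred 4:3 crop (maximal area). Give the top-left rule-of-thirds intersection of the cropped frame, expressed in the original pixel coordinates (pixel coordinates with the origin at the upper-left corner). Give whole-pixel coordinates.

(778, 608)

2335/1800 < 4/3, so the 4:3 crop keeps the full width 2335 and trims height to 2335 × 3/4 = 1751.25 px.
Top offset = (1800 − 1751.25)/2 = 24.38 px; left offset = 0.
Top-left is one-third across and one-third down within the crop:
x = 0.00 + 1 × 2335.00/3 ≈ 778; y = 24.38 + 1 × 1751.25/3 ≈ 608.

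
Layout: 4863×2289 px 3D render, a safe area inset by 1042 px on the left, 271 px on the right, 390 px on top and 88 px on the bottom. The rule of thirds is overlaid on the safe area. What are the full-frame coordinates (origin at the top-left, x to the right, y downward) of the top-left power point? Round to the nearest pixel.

Content width = 4863 − 1042 − 271 = 3550 px; content height = 2289 − 390 − 88 = 1811 px.
Top-left is one-third across and one-third down within the safe area.
x = 1042 + 1 × 3550/3 = 1042 + 1183.33 ≈ 2225
y = 390 + 1 × 1811/3 = 390 + 603.67 ≈ 994

(2225, 994)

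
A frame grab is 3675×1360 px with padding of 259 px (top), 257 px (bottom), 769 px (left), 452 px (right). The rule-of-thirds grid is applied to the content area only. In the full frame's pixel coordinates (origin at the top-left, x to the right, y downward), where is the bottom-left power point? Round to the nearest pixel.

(1587, 822)

Content width = 3675 − 769 − 452 = 2454 px; content height = 1360 − 259 − 257 = 844 px.
Bottom-left is one-third across and two-thirds down within the content area.
x = 769 + 1 × 2454/3 = 769 + 818.00 ≈ 1587
y = 259 + 2 × 844/3 = 259 + 562.67 ≈ 822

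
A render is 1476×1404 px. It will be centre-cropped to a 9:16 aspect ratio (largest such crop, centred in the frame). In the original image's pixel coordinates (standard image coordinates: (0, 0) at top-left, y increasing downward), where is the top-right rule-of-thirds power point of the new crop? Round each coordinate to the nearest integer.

x = 870 px, y = 468 px

1476/1404 > 9/16, so the 9:16 crop keeps the full height 1404 and trims width to 1404 × 9/16 = 789.75 px.
Left offset = (1476 − 789.75)/2 = 343.12 px; top offset = 0.
Top-right is two-thirds across and one-third down within the crop:
x = 343.12 + 2 × 789.75/3 ≈ 870; y = 0.00 + 1 × 1404.00/3 ≈ 468.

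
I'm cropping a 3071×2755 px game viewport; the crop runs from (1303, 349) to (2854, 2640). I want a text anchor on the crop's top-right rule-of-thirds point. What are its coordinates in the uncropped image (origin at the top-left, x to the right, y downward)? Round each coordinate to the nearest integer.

Crop width = 2854 − 1303 = 1551 px; one third is 517.00 px.
Crop height = 2640 − 349 = 2291 px; one third is 763.67 px.
The top-right point is two-thirds across and one-third down within the crop:
x = 1303 + 2 × 517.00 ≈ 2337; y = 349 + 1 × 763.67 ≈ 1113.

x = 2337 px, y = 1113 px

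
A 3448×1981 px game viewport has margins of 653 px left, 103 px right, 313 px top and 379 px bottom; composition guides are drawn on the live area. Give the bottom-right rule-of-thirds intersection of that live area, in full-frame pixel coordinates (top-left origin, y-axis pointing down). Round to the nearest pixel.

Content width = 3448 − 653 − 103 = 2692 px; content height = 1981 − 313 − 379 = 1289 px.
Bottom-right is two-thirds across and two-thirds down within the live area.
x = 653 + 2 × 2692/3 = 653 + 1794.67 ≈ 2448
y = 313 + 2 × 1289/3 = 313 + 859.33 ≈ 1172

x = 2448 px, y = 1172 px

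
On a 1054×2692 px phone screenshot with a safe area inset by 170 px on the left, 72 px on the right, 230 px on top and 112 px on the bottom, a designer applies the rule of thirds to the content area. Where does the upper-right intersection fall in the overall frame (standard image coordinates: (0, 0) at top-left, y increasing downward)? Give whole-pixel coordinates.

Content width = 1054 − 170 − 72 = 812 px; content height = 2692 − 230 − 112 = 2350 px.
Upper-right is two-thirds across and one-third down within the content area.
x = 170 + 2 × 812/3 = 170 + 541.33 ≈ 711
y = 230 + 1 × 2350/3 = 230 + 783.33 ≈ 1013

x = 711 px, y = 1013 px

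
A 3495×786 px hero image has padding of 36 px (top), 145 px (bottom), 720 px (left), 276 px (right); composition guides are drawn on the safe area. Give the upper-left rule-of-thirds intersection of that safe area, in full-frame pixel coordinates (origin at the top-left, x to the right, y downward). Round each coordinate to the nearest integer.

Content width = 3495 − 720 − 276 = 2499 px; content height = 786 − 36 − 145 = 605 px.
Upper-left is one-third across and one-third down within the safe area.
x = 720 + 1 × 2499/3 = 720 + 833.00 ≈ 1553
y = 36 + 1 × 605/3 = 36 + 201.67 ≈ 238

x = 1553 px, y = 238 px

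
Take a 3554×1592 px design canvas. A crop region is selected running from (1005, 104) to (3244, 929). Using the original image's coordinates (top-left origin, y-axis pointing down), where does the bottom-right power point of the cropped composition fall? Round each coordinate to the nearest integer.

x = 2498 px, y = 654 px

Crop width = 3244 − 1005 = 2239 px; one third is 746.33 px.
Crop height = 929 − 104 = 825 px; one third is 275.00 px.
The bottom-right point is two-thirds across and two-thirds down within the crop:
x = 1005 + 2 × 746.33 ≈ 2498; y = 104 + 2 × 275.00 ≈ 654.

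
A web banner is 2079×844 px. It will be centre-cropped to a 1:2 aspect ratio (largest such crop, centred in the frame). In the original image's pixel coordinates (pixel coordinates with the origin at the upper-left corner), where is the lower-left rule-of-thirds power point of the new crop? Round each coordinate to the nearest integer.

2079/844 > 1/2, so the 1:2 crop keeps the full height 844 and trims width to 844 × 1/2 = 422.00 px.
Left offset = (2079 − 422.00)/2 = 828.50 px; top offset = 0.
Lower-left is one-third across and two-thirds down within the crop:
x = 828.50 + 1 × 422.00/3 ≈ 969; y = 0.00 + 2 × 844.00/3 ≈ 563.

x = 969 px, y = 563 px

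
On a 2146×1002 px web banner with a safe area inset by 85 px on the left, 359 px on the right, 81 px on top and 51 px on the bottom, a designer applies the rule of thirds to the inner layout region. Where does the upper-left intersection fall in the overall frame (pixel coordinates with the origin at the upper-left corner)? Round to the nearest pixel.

(652, 371)

Content width = 2146 − 85 − 359 = 1702 px; content height = 1002 − 81 − 51 = 870 px.
Upper-left is one-third across and one-third down within the inner layout region.
x = 85 + 1 × 1702/3 = 85 + 567.33 ≈ 652
y = 81 + 1 × 870/3 = 81 + 290.00 ≈ 371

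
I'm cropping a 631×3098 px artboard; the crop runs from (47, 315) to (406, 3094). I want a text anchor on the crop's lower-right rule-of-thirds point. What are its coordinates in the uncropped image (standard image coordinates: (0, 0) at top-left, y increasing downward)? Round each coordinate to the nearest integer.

(286, 2168)

Crop width = 406 − 47 = 359 px; one third is 119.67 px.
Crop height = 3094 − 315 = 2779 px; one third is 926.33 px.
The lower-right point is two-thirds across and two-thirds down within the crop:
x = 47 + 2 × 119.67 ≈ 286; y = 315 + 2 × 926.33 ≈ 2168.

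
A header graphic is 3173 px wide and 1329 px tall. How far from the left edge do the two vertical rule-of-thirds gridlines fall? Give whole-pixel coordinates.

x = 1058 px and x = 2115 px

3173 / 3 = 1057.67, so the vertical lines sit at one and two thirds of 3173.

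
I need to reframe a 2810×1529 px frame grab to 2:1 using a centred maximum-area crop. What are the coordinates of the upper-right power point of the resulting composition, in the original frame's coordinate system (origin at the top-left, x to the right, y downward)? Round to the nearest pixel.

x = 1873 px, y = 530 px

2810/1529 < 2/1, so the 2:1 crop keeps the full width 2810 and trims height to 2810 × 1/2 = 1405.00 px.
Top offset = (1529 − 1405.00)/2 = 62.00 px; left offset = 0.
Upper-right is two-thirds across and one-third down within the crop:
x = 0.00 + 2 × 2810.00/3 ≈ 1873; y = 62.00 + 1 × 1405.00/3 ≈ 530.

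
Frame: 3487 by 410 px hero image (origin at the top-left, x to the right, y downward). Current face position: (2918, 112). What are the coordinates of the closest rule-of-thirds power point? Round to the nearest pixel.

Third lines: x ∈ {1162, 2325}, y ∈ {137, 273}.
2918 is closer to x = 2325; 112 is closer to y = 137.
So the nearest intersection is the upper-right power point.

x = 2325 px, y = 137 px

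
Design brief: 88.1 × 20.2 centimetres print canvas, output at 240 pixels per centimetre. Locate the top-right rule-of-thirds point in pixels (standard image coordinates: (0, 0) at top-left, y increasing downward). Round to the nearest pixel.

In pixels the canvas is 88.1 × 240 = 21144 wide and 20.2 × 240 = 4848 tall.
The top-right point is two-thirds across and one-third down:
x = 2 × 21144/3 ≈ 14096; y = 1 × 4848/3 ≈ 1616.

x = 14096 px, y = 1616 px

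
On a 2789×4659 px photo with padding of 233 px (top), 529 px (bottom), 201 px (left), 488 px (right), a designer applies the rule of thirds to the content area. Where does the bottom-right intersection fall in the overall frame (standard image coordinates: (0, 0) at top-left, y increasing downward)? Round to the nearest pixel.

Content width = 2789 − 201 − 488 = 2100 px; content height = 4659 − 233 − 529 = 3897 px.
Bottom-right is two-thirds across and two-thirds down within the content area.
x = 201 + 2 × 2100/3 = 201 + 1400.00 ≈ 1601
y = 233 + 2 × 3897/3 = 233 + 2598.00 ≈ 2831

x = 1601 px, y = 2831 px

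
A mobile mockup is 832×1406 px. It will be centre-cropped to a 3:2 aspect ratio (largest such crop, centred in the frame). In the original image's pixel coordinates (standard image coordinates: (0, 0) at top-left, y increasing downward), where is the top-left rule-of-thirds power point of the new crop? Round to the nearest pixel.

x = 277 px, y = 611 px

832/1406 < 3/2, so the 3:2 crop keeps the full width 832 and trims height to 832 × 2/3 = 554.67 px.
Top offset = (1406 − 554.67)/2 = 425.67 px; left offset = 0.
Top-left is one-third across and one-third down within the crop:
x = 0.00 + 1 × 832.00/3 ≈ 277; y = 425.67 + 1 × 554.67/3 ≈ 611.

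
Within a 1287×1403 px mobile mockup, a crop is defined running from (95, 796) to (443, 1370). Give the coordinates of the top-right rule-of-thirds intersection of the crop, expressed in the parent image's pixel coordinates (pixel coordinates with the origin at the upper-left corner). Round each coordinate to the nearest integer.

Crop width = 443 − 95 = 348 px; one third is 116.00 px.
Crop height = 1370 − 796 = 574 px; one third is 191.33 px.
The top-right point is two-thirds across and one-third down within the crop:
x = 95 + 2 × 116.00 ≈ 327; y = 796 + 1 × 191.33 ≈ 987.

(327, 987)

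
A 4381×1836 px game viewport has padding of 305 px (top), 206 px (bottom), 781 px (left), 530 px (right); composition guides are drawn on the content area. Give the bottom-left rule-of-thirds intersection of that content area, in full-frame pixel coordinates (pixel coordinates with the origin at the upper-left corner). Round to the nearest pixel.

(1804, 1188)

Content width = 4381 − 781 − 530 = 3070 px; content height = 1836 − 305 − 206 = 1325 px.
Bottom-left is one-third across and two-thirds down within the content area.
x = 781 + 1 × 3070/3 = 781 + 1023.33 ≈ 1804
y = 305 + 2 × 1325/3 = 305 + 883.33 ≈ 1188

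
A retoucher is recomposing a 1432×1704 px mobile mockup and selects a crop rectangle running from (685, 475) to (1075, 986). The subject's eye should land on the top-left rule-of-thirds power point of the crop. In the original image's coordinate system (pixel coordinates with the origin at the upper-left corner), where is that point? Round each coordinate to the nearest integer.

x = 815 px, y = 645 px

Crop width = 1075 − 685 = 390 px; one third is 130.00 px.
Crop height = 986 − 475 = 511 px; one third is 170.33 px.
The top-left point is one-third across and one-third down within the crop:
x = 685 + 1 × 130.00 ≈ 815; y = 475 + 1 × 170.33 ≈ 645.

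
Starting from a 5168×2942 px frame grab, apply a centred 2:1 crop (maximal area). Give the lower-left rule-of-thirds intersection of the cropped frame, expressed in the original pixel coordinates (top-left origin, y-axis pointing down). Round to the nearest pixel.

(1723, 1902)

5168/2942 < 2/1, so the 2:1 crop keeps the full width 5168 and trims height to 5168 × 1/2 = 2584.00 px.
Top offset = (2942 − 2584.00)/2 = 179.00 px; left offset = 0.
Lower-left is one-third across and two-thirds down within the crop:
x = 0.00 + 1 × 5168.00/3 ≈ 1723; y = 179.00 + 2 × 2584.00/3 ≈ 1902.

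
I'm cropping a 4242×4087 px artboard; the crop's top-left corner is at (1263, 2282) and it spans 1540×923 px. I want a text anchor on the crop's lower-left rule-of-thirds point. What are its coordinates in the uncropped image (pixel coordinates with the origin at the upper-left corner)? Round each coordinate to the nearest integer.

One third of the crop width 1540 is 513.33 px.
One third of the crop height 923 is 307.67 px.
The lower-left point is one-third across and two-thirds down within the crop:
x = 1263 + 1 × 513.33 ≈ 1776; y = 2282 + 2 × 307.67 ≈ 2897.

x = 1776 px, y = 2897 px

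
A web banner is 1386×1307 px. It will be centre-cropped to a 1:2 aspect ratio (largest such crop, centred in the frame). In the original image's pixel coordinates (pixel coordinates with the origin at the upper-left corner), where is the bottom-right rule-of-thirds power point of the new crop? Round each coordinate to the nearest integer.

x = 802 px, y = 871 px

1386/1307 > 1/2, so the 1:2 crop keeps the full height 1307 and trims width to 1307 × 1/2 = 653.50 px.
Left offset = (1386 − 653.50)/2 = 366.25 px; top offset = 0.
Bottom-right is two-thirds across and two-thirds down within the crop:
x = 366.25 + 2 × 653.50/3 ≈ 802; y = 0.00 + 2 × 1307.00/3 ≈ 871.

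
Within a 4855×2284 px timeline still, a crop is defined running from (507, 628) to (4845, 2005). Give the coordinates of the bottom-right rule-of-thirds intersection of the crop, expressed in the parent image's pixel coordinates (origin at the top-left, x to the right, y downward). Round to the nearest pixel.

(3399, 1546)

Crop width = 4845 − 507 = 4338 px; one third is 1446.00 px.
Crop height = 2005 − 628 = 1377 px; one third is 459.00 px.
The bottom-right point is two-thirds across and two-thirds down within the crop:
x = 507 + 2 × 1446.00 ≈ 3399; y = 628 + 2 × 459.00 ≈ 1546.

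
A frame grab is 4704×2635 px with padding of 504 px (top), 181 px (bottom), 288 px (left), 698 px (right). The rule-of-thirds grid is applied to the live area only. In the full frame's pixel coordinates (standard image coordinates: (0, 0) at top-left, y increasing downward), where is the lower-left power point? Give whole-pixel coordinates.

x = 1527 px, y = 1804 px

Content width = 4704 − 288 − 698 = 3718 px; content height = 2635 − 504 − 181 = 1950 px.
Lower-left is one-third across and two-thirds down within the live area.
x = 288 + 1 × 3718/3 = 288 + 1239.33 ≈ 1527
y = 504 + 2 × 1950/3 = 504 + 1300.00 ≈ 1804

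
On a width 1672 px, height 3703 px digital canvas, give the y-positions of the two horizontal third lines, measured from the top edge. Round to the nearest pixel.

3703 / 3 = 1234.33, so the horizontal lines sit at one and two thirds of 3703.

1234 px and 2469 px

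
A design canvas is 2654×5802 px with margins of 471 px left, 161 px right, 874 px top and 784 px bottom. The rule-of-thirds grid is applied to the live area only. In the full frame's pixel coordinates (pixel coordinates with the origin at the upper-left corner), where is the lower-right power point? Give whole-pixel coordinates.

x = 1819 px, y = 3637 px

Content width = 2654 − 471 − 161 = 2022 px; content height = 5802 − 874 − 784 = 4144 px.
Lower-right is two-thirds across and two-thirds down within the live area.
x = 471 + 2 × 2022/3 = 471 + 1348.00 ≈ 1819
y = 874 + 2 × 4144/3 = 874 + 2762.67 ≈ 3637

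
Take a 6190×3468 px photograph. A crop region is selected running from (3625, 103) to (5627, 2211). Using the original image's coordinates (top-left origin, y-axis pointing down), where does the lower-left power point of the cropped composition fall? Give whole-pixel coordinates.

(4292, 1508)

Crop width = 5627 − 3625 = 2002 px; one third is 667.33 px.
Crop height = 2211 − 103 = 2108 px; one third is 702.67 px.
The lower-left point is one-third across and two-thirds down within the crop:
x = 3625 + 1 × 667.33 ≈ 4292; y = 103 + 2 × 702.67 ≈ 1508.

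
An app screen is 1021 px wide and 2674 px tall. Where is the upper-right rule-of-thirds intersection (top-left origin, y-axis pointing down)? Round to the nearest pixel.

The upper-right point sits two-thirds of the way across and one-third of the way down.
x = 2 × 1021/3 ≈ 681; y = 1 × 2674/3 ≈ 891.

(681, 891)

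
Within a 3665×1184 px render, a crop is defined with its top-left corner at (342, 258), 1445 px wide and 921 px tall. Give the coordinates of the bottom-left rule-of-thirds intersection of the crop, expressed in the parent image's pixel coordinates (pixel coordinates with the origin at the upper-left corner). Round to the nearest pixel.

(824, 872)

One third of the crop width 1445 is 481.67 px.
One third of the crop height 921 is 307.00 px.
The bottom-left point is one-third across and two-thirds down within the crop:
x = 342 + 1 × 481.67 ≈ 824; y = 258 + 2 × 307.00 ≈ 872.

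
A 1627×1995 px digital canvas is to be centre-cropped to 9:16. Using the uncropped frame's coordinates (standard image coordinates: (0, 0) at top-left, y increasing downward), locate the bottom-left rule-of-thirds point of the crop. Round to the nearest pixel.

1627/1995 > 9/16, so the 9:16 crop keeps the full height 1995 and trims width to 1995 × 9/16 = 1122.19 px.
Left offset = (1627 − 1122.19)/2 = 252.41 px; top offset = 0.
Bottom-left is one-third across and two-thirds down within the crop:
x = 252.41 + 1 × 1122.19/3 ≈ 626; y = 0.00 + 2 × 1995.00/3 ≈ 1330.

x = 626 px, y = 1330 px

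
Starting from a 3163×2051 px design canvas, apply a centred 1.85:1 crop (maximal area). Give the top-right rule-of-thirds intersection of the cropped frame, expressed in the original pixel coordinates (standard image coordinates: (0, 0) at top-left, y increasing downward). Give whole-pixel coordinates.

3163/2051 < 1.85/1, so the 1.85:1 crop keeps the full width 3163 and trims height to 3163 × 1/1.85 = 1709.73 px.
Top offset = (2051 − 1709.73)/2 = 170.64 px; left offset = 0.
Top-right is two-thirds across and one-third down within the crop:
x = 0.00 + 2 × 3163.00/3 ≈ 2109; y = 170.64 + 1 × 1709.73/3 ≈ 741.

(2109, 741)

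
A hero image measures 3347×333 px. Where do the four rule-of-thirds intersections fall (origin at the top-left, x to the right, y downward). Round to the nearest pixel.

(1116, 111), (2231, 111), (1116, 222), (2231, 222)

One third of 3347 is 1115.67; one third of 333 is 111.
Vertical third lines at x = 1116 and x = 2231; horizontal third lines at y = 111 and y = 222.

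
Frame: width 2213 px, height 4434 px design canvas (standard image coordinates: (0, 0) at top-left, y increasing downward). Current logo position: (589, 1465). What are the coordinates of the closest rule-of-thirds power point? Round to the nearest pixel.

Third lines: x ∈ {738, 1475}, y ∈ {1478, 2956}.
589 is closer to x = 738; 1465 is closer to y = 1478.
So the nearest intersection is the upper-left power point.

(738, 1478)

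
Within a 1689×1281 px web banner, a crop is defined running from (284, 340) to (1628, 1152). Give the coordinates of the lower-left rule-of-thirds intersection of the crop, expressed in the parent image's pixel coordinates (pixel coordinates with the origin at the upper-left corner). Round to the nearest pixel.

(732, 881)

Crop width = 1628 − 284 = 1344 px; one third is 448.00 px.
Crop height = 1152 − 340 = 812 px; one third is 270.67 px.
The lower-left point is one-third across and two-thirds down within the crop:
x = 284 + 1 × 448.00 ≈ 732; y = 340 + 2 × 270.67 ≈ 881.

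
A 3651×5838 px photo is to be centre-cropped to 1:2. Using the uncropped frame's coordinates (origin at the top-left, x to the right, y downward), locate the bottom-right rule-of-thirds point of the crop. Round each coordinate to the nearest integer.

3651/5838 > 1/2, so the 1:2 crop keeps the full height 5838 and trims width to 5838 × 1/2 = 2919.00 px.
Left offset = (3651 − 2919.00)/2 = 366.00 px; top offset = 0.
Bottom-right is two-thirds across and two-thirds down within the crop:
x = 366.00 + 2 × 2919.00/3 ≈ 2312; y = 0.00 + 2 × 5838.00/3 ≈ 3892.

x = 2312 px, y = 3892 px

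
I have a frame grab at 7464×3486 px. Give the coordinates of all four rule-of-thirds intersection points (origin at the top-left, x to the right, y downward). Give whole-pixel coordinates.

One third of 7464 is 2488; one third of 3486 is 1162.
Vertical third lines at x = 2488 and x = 4976; horizontal third lines at y = 1162 and y = 2324.

(2488, 1162), (4976, 1162), (2488, 2324), (4976, 2324)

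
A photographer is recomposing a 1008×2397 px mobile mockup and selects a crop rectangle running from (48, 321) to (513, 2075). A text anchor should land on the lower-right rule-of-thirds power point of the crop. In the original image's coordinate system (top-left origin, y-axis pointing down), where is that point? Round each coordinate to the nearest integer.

Crop width = 513 − 48 = 465 px; one third is 155.00 px.
Crop height = 2075 − 321 = 1754 px; one third is 584.67 px.
The lower-right point is two-thirds across and two-thirds down within the crop:
x = 48 + 2 × 155.00 ≈ 358; y = 321 + 2 × 584.67 ≈ 1490.

x = 358 px, y = 1490 px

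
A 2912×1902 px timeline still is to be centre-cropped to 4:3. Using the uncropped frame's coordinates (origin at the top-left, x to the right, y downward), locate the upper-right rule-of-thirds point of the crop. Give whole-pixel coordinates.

2912/1902 > 4/3, so the 4:3 crop keeps the full height 1902 and trims width to 1902 × 4/3 = 2536.00 px.
Left offset = (2912 − 2536.00)/2 = 188.00 px; top offset = 0.
Upper-right is two-thirds across and one-third down within the crop:
x = 188.00 + 2 × 2536.00/3 ≈ 1879; y = 0.00 + 1 × 1902.00/3 ≈ 634.

(1879, 634)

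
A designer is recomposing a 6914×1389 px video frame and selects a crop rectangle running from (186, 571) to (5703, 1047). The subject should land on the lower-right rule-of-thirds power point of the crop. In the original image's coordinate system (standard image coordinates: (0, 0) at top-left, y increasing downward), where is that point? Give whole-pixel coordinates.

(3864, 888)

Crop width = 5703 − 186 = 5517 px; one third is 1839.00 px.
Crop height = 1047 − 571 = 476 px; one third is 158.67 px.
The lower-right point is two-thirds across and two-thirds down within the crop:
x = 186 + 2 × 1839.00 ≈ 3864; y = 571 + 2 × 158.67 ≈ 888.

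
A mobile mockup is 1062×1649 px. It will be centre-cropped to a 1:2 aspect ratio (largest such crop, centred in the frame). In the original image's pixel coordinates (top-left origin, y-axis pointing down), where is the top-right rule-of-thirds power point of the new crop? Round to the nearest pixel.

1062/1649 > 1/2, so the 1:2 crop keeps the full height 1649 and trims width to 1649 × 1/2 = 824.50 px.
Left offset = (1062 − 824.50)/2 = 118.75 px; top offset = 0.
Top-right is two-thirds across and one-third down within the crop:
x = 118.75 + 2 × 824.50/3 ≈ 668; y = 0.00 + 1 × 1649.00/3 ≈ 550.

x = 668 px, y = 550 px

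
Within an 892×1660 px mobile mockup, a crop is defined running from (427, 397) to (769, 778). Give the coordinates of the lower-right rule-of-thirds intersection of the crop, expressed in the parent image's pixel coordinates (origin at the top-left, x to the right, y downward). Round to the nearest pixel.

Crop width = 769 − 427 = 342 px; one third is 114.00 px.
Crop height = 778 − 397 = 381 px; one third is 127.00 px.
The lower-right point is two-thirds across and two-thirds down within the crop:
x = 427 + 2 × 114.00 ≈ 655; y = 397 + 2 × 127.00 ≈ 651.

(655, 651)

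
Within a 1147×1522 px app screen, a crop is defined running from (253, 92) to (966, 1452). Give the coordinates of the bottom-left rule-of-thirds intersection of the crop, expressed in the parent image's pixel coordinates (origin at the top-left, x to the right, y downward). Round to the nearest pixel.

x = 491 px, y = 999 px

Crop width = 966 − 253 = 713 px; one third is 237.67 px.
Crop height = 1452 − 92 = 1360 px; one third is 453.33 px.
The bottom-left point is one-third across and two-thirds down within the crop:
x = 253 + 1 × 237.67 ≈ 491; y = 92 + 2 × 453.33 ≈ 999.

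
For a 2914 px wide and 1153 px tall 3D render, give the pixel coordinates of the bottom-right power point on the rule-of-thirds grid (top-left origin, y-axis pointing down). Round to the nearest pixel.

(1943, 769)

The bottom-right point sits two-thirds of the way across and two-thirds of the way down.
x = 2 × 2914/3 ≈ 1943; y = 2 × 1153/3 ≈ 769.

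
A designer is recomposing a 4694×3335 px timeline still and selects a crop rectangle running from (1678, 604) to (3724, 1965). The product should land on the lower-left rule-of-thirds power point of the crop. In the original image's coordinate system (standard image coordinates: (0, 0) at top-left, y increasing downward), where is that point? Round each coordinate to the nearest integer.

x = 2360 px, y = 1511 px

Crop width = 3724 − 1678 = 2046 px; one third is 682.00 px.
Crop height = 1965 − 604 = 1361 px; one third is 453.67 px.
The lower-left point is one-third across and two-thirds down within the crop:
x = 1678 + 1 × 682.00 ≈ 2360; y = 604 + 2 × 453.67 ≈ 1511.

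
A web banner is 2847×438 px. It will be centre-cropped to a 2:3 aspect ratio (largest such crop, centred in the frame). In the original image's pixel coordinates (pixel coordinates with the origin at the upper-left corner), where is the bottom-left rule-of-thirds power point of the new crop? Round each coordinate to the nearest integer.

2847/438 > 2/3, so the 2:3 crop keeps the full height 438 and trims width to 438 × 2/3 = 292.00 px.
Left offset = (2847 − 292.00)/2 = 1277.50 px; top offset = 0.
Bottom-left is one-third across and two-thirds down within the crop:
x = 1277.50 + 1 × 292.00/3 ≈ 1375; y = 0.00 + 2 × 438.00/3 ≈ 292.

(1375, 292)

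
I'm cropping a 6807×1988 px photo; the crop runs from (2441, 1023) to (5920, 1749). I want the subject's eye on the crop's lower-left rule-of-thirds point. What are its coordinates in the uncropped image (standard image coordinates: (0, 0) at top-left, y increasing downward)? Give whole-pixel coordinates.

x = 3601 px, y = 1507 px

Crop width = 5920 − 2441 = 3479 px; one third is 1159.67 px.
Crop height = 1749 − 1023 = 726 px; one third is 242.00 px.
The lower-left point is one-third across and two-thirds down within the crop:
x = 2441 + 1 × 1159.67 ≈ 3601; y = 1023 + 2 × 242.00 ≈ 1507.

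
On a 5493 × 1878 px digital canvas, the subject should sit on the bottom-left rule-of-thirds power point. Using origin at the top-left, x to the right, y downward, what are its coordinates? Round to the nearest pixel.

(1831, 1252)

The bottom-left point sits one-third of the way across and two-thirds of the way down.
x = 1 × 5493/3 ≈ 1831; y = 2 × 1878/3 ≈ 1252.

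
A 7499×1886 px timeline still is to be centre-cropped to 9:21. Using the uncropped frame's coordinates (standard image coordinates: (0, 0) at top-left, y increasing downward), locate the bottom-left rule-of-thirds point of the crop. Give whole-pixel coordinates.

7499/1886 > 9/21, so the 9:21 crop keeps the full height 1886 and trims width to 1886 × 9/21 = 808.29 px.
Left offset = (7499 − 808.29)/2 = 3345.36 px; top offset = 0.
Bottom-left is one-third across and two-thirds down within the crop:
x = 3345.36 + 1 × 808.29/3 ≈ 3615; y = 0.00 + 2 × 1886.00/3 ≈ 1257.

(3615, 1257)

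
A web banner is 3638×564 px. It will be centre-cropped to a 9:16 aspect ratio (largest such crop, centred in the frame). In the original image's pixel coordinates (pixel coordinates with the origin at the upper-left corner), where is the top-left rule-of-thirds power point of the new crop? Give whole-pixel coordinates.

3638/564 > 9/16, so the 9:16 crop keeps the full height 564 and trims width to 564 × 9/16 = 317.25 px.
Left offset = (3638 − 317.25)/2 = 1660.38 px; top offset = 0.
Top-left is one-third across and one-third down within the crop:
x = 1660.38 + 1 × 317.25/3 ≈ 1766; y = 0.00 + 1 × 564.00/3 ≈ 188.

x = 1766 px, y = 188 px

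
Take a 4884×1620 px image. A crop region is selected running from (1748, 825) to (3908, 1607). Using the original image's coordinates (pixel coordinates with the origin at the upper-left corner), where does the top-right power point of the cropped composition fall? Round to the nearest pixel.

Crop width = 3908 − 1748 = 2160 px; one third is 720.00 px.
Crop height = 1607 − 825 = 782 px; one third is 260.67 px.
The top-right point is two-thirds across and one-third down within the crop:
x = 1748 + 2 × 720.00 ≈ 3188; y = 825 + 1 × 260.67 ≈ 1086.

x = 3188 px, y = 1086 px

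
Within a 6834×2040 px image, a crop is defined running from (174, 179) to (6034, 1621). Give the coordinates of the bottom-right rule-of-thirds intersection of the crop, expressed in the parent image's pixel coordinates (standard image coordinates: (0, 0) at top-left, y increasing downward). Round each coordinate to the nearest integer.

Crop width = 6034 − 174 = 5860 px; one third is 1953.33 px.
Crop height = 1621 − 179 = 1442 px; one third is 480.67 px.
The bottom-right point is two-thirds across and two-thirds down within the crop:
x = 174 + 2 × 1953.33 ≈ 4081; y = 179 + 2 × 480.67 ≈ 1140.

(4081, 1140)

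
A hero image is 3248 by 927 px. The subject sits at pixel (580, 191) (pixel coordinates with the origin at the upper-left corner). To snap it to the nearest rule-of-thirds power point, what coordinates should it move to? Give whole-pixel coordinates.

x = 1083 px, y = 309 px

Third lines: x ∈ {1083, 2165}, y ∈ {309, 618}.
580 is closer to x = 1083; 191 is closer to y = 309.
So the nearest intersection is the upper-left power point.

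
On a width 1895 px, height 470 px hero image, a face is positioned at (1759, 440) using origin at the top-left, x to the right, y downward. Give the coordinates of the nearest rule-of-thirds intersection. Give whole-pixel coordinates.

(1263, 313)

Third lines: x ∈ {632, 1263}, y ∈ {157, 313}.
1759 is closer to x = 1263; 440 is closer to y = 313.
So the nearest intersection is the lower-right power point.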